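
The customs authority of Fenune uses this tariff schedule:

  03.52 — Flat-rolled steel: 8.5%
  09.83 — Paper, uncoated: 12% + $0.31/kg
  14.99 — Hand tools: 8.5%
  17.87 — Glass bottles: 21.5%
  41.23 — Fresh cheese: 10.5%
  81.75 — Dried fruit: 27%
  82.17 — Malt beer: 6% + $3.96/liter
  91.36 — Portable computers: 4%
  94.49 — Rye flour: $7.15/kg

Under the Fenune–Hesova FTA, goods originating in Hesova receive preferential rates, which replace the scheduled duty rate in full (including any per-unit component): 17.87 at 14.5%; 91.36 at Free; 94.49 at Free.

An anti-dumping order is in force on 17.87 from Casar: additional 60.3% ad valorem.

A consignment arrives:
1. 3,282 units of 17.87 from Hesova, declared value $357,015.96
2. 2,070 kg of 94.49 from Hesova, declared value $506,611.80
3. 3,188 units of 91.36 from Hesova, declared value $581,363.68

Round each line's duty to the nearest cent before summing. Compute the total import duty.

Line 1 (17.87, Hesova, 3,282 units, $357,015.96):
Base rate for 17.87 is 21.5%.
Origin Hesova qualifies under the Fenune–Hesova agreement and 17.87 is covered: preferential rate 14.5% applies instead.
The additional-duty order on 17.87 targets Casar, not Hesova; it does not apply.
Duty = $357,015.96 × 14.5% = $51,767.31.
Line 2 (94.49, Hesova, 2,070 kg, $506,611.80):
Base rate for 94.49 is $7.15/kg.
Origin Hesova qualifies under the Fenune–Hesova agreement and 94.49 is covered: preferential rate Free applies instead.
Duty = $506,611.80 × 0% = $0.00.
Line 3 (91.36, Hesova, 3,188 units, $581,363.68):
Base rate for 91.36 is 4%.
Origin Hesova qualifies under the Fenune–Hesova agreement and 91.36 is covered: preferential rate Free applies instead.
Duty = $581,363.68 × 0% = $0.00.
Total = $51,767.31 + $0.00 + $0.00 = $51,767.31.

$51,767.31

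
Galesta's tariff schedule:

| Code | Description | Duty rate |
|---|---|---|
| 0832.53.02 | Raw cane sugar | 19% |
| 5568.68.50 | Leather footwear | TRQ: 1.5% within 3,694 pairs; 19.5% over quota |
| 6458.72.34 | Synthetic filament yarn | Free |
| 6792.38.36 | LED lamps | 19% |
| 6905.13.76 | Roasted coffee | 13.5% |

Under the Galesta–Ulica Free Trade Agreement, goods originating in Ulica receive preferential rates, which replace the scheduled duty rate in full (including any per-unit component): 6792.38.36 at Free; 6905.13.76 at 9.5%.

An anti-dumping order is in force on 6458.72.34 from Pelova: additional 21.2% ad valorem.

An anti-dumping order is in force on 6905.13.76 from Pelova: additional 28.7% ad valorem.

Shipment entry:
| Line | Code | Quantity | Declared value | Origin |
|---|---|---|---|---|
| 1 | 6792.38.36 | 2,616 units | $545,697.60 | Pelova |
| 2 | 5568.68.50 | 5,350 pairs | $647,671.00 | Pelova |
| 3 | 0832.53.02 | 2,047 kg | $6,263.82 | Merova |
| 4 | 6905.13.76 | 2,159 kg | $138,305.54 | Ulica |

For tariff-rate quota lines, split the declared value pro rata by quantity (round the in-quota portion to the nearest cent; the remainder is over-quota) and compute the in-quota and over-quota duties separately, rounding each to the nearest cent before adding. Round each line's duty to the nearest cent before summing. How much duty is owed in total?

Line 1 (6792.38.36, Pelova, 2,616 units, $545,697.60):
Base rate for 6792.38.36 is 19%.
6792.38.36 has an FTA preferential rate, but origin Pelova is not Ulica; base rate stands.
Duty = $545,697.60 × 19% = $103,682.54.
Line 2 (5568.68.50, Pelova, 5,350 pairs, $647,671.00):
Code 5568.68.50 is under a tariff-rate quota (threshold 3,694 pairs). In-quota: 3,694 pairs at 1.5%; over-quota: 1,656 pairs at 19.5%.
Pro-rata value split: in-quota = $647,671.00 × 3,694/5,350 = $447,195.64; over-quota = $647,671.00 − $447,195.64 = $200,475.36.
In-quota duty = $447,195.64 × 1.5% = $6,707.93. Over-quota duty = $200,475.36 × 19.5% = $39,092.70.
Line duty = $6,707.93 + $39,092.70 = $45,800.63.
Line 3 (0832.53.02, Merova, 2,047 kg, $6,263.82):
Base rate for 0832.53.02 is 19%.
Duty = $6,263.82 × 19% = $1,190.13.
Line 4 (6905.13.76, Ulica, 2,159 kg, $138,305.54):
Base rate for 6905.13.76 is 13.5%.
Origin Ulica qualifies under the Galesta–Ulica agreement and 6905.13.76 is covered: preferential rate 9.5% applies instead.
The additional-duty order on 6905.13.76 targets Pelova, not Ulica; it does not apply.
Duty = $138,305.54 × 9.5% = $13,139.03.
Total = $103,682.54 + $45,800.63 + $1,190.13 + $13,139.03 = $163,812.33.

$163,812.33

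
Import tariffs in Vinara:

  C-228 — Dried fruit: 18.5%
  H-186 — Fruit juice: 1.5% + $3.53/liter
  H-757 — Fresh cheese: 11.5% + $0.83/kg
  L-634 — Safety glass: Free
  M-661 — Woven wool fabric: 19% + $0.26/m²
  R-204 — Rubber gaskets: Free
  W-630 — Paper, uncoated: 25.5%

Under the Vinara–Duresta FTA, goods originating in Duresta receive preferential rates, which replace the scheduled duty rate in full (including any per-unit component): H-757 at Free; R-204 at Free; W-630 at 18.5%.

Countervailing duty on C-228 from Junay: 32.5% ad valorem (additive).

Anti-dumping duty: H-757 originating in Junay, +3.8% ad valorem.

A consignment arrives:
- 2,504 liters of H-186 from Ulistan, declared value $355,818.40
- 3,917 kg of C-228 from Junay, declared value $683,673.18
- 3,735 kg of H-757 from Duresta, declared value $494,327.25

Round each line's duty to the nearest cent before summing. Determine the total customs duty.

Line 1 (H-186, Ulistan, 2,504 liters, $355,818.40):
Base rate for H-186 is 1.5% + $3.53/liter.
Duty = $355,818.40 × 1.5% + 2,504 × $3.53 = $14,176.40.
Line 2 (C-228, Junay, 3,917 kg, $683,673.18):
Base rate for C-228 is 18.5%.
Additional duty on C-228 from Junay: +32.5%. Applied ad valorem rate: 18.5% + 32.5% = 51%.
Duty = $683,673.18 × 51% = $348,673.32.
Line 3 (H-757, Duresta, 3,735 kg, $494,327.25):
Base rate for H-757 is 11.5% + $0.83/kg.
Origin Duresta qualifies under the Vinara–Duresta agreement and H-757 is covered: preferential rate Free applies instead.
The additional-duty order on H-757 targets Junay, not Duresta; it does not apply.
Duty = $494,327.25 × 0% = $0.00.
Total = $14,176.40 + $348,673.32 + $0.00 = $362,849.72.

$362,849.72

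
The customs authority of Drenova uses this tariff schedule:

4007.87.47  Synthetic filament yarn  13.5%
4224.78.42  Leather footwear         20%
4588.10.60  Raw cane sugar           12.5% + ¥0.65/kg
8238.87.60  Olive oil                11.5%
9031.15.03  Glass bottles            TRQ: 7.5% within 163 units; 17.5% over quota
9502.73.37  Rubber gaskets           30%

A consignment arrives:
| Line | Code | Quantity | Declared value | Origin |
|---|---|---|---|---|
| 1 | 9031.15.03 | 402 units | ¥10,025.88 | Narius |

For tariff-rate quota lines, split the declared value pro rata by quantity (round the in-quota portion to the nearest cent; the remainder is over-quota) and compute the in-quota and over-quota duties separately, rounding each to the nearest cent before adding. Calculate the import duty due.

Line 1 (9031.15.03, Narius, 402 units, ¥10,025.88):
Code 9031.15.03 is under a tariff-rate quota (threshold 163 units). In-quota: 163 units at 7.5%; over-quota: 239 units at 17.5%.
Pro-rata value split: in-quota = ¥10,025.88 × 163/402 = ¥4,065.22; over-quota = ¥10,025.88 − ¥4,065.22 = ¥5,960.66.
In-quota duty = ¥4,065.22 × 7.5% = ¥304.89. Over-quota duty = ¥5,960.66 × 17.5% = ¥1,043.12.
Line duty = ¥304.89 + ¥1,043.12 = ¥1,348.01.

¥1,348.01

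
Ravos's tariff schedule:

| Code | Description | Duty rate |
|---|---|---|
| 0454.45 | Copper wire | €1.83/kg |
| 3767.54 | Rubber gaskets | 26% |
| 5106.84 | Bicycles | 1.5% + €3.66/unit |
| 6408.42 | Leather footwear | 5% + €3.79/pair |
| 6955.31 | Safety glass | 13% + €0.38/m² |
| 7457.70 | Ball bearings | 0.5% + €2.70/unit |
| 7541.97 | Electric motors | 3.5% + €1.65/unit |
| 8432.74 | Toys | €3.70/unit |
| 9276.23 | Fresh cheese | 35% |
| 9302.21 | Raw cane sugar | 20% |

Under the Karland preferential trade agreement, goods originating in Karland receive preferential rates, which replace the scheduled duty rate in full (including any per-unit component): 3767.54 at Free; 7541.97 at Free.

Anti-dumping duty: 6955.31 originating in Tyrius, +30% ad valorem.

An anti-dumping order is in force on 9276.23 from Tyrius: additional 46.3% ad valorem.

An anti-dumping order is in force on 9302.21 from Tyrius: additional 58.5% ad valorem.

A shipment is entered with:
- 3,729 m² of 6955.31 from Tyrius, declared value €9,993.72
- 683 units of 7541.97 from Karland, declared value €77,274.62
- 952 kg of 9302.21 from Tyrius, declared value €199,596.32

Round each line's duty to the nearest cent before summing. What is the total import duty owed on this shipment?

Line 1 (6955.31, Tyrius, 3,729 m², €9,993.72):
Base rate for 6955.31 is 13% + €0.38/m².
Additional duty on 6955.31 from Tyrius: +30%. Applied ad valorem rate: 13% + 30% = 43%.
Duty = €9,993.72 × 43% + 3,729 × €0.38 = €5,714.32.
Line 2 (7541.97, Karland, 683 units, €77,274.62):
Base rate for 7541.97 is 3.5% + €1.65/unit.
Origin Karland qualifies under the Ravos–Karland agreement and 7541.97 is covered: preferential rate Free applies instead.
Duty = €77,274.62 × 0% = €0.00.
Line 3 (9302.21, Tyrius, 952 kg, €199,596.32):
Base rate for 9302.21 is 20%.
Additional duty on 9302.21 from Tyrius: +58.5%. Applied ad valorem rate: 20% + 58.5% = 78.5%.
Duty = €199,596.32 × 78.5% = €156,683.11.
Total = €5,714.32 + €0.00 + €156,683.11 = €162,397.43.

€162,397.43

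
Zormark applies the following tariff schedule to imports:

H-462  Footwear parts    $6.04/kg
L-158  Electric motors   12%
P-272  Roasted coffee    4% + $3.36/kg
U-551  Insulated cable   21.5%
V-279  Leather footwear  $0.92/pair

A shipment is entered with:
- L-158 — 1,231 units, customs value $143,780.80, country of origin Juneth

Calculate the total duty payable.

$17,253.70

Line 1 (L-158, Juneth, 1,231 units, $143,780.80):
Base rate for L-158 is 12%.
Duty = $143,780.80 × 12% = $17,253.70.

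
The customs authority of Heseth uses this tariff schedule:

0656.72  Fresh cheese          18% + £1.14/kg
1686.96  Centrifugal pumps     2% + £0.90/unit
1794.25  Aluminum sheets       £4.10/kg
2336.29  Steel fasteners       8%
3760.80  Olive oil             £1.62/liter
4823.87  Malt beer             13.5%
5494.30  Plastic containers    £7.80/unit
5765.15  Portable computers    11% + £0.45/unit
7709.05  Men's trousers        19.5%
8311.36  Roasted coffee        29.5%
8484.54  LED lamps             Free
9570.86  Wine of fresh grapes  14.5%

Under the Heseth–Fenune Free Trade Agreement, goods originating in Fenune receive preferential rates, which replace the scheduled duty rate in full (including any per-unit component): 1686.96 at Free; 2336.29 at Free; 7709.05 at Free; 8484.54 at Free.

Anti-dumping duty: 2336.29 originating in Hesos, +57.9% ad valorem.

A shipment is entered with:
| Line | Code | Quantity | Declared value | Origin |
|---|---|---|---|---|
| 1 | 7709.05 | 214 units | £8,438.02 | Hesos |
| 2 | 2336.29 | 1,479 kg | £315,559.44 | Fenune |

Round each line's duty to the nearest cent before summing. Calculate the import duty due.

Line 1 (7709.05, Hesos, 214 units, £8,438.02):
Base rate for 7709.05 is 19.5%.
7709.05 has an FTA preferential rate, but origin Hesos is not Fenune; base rate stands.
Duty = £8,438.02 × 19.5% = £1,645.41.
Line 2 (2336.29, Fenune, 1,479 kg, £315,559.44):
Base rate for 2336.29 is 8%.
Origin Fenune qualifies under the Heseth–Fenune agreement and 2336.29 is covered: preferential rate Free applies instead.
The additional-duty order on 2336.29 targets Hesos, not Fenune; it does not apply.
Duty = £315,559.44 × 0% = £0.00.
Total = £1,645.41 + £0.00 = £1,645.41.

£1,645.41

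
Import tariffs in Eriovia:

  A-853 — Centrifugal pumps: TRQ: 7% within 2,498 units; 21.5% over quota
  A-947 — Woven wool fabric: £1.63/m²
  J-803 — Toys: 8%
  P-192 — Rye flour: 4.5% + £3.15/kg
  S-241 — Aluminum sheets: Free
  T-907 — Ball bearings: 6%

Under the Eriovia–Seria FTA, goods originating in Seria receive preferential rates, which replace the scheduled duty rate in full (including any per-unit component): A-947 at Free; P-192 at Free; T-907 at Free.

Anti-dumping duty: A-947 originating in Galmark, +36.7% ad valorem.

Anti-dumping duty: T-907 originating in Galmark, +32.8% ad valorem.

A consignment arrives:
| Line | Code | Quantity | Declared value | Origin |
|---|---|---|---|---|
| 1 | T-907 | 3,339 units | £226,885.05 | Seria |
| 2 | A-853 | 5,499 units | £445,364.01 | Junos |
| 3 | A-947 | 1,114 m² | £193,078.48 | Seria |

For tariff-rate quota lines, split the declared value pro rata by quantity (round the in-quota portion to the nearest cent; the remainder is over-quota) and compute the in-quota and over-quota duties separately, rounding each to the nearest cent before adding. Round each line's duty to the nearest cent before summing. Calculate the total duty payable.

£66,417.87

Line 1 (T-907, Seria, 3,339 units, £226,885.05):
Base rate for T-907 is 6%.
Origin Seria qualifies under the Eriovia–Seria agreement and T-907 is covered: preferential rate Free applies instead.
The additional-duty order on T-907 targets Galmark, not Seria; it does not apply.
Duty = £226,885.05 × 0% = £0.00.
Line 2 (A-853, Junos, 5,499 units, £445,364.01):
Code A-853 is under a tariff-rate quota (threshold 2,498 units). In-quota: 2,498 units at 7%; over-quota: 3,001 units at 21.5%.
Pro-rata value split: in-quota = £445,364.01 × 2,498/5,499 = £202,313.02; over-quota = £445,364.01 − £202,313.02 = £243,050.99.
In-quota duty = £202,313.02 × 7% = £14,161.91. Over-quota duty = £243,050.99 × 21.5% = £52,255.96.
Line duty = £14,161.91 + £52,255.96 = £66,417.87.
Line 3 (A-947, Seria, 1,114 m², £193,078.48):
Base rate for A-947 is £1.63/m².
Origin Seria qualifies under the Eriovia–Seria agreement and A-947 is covered: preferential rate Free applies instead.
The additional-duty order on A-947 targets Galmark, not Seria; it does not apply.
Duty = £193,078.48 × 0% = £0.00.
Total = £0.00 + £66,417.87 + £0.00 = £66,417.87.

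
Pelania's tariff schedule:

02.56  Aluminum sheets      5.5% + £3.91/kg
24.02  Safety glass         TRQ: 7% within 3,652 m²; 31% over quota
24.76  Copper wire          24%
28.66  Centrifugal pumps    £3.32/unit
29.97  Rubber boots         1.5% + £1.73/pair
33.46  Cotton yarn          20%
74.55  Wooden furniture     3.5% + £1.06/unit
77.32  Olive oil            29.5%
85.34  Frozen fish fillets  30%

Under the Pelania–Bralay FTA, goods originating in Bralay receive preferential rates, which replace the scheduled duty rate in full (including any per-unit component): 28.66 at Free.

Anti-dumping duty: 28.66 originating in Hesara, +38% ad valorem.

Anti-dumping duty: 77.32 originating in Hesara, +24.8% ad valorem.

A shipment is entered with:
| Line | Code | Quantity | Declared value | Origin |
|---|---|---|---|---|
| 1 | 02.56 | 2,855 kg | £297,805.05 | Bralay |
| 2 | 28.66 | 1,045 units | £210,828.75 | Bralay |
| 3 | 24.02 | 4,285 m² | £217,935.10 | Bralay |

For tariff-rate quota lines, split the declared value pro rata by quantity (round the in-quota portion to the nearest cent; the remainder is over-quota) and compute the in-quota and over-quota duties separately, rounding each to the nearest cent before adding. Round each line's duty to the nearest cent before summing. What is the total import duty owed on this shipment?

Line 1 (02.56, Bralay, 2,855 kg, £297,805.05):
Base rate for 02.56 is 5.5% + £3.91/kg.
Origin Bralay is the FTA partner but 02.56 is not on the preference list; base rate stands.
Duty = £297,805.05 × 5.5% + 2,855 × £3.91 = £27,542.33.
Line 2 (28.66, Bralay, 1,045 units, £210,828.75):
Base rate for 28.66 is £3.32/unit.
Origin Bralay qualifies under the Pelania–Bralay agreement and 28.66 is covered: preferential rate Free applies instead.
The additional-duty order on 28.66 targets Hesara, not Bralay; it does not apply.
Duty = £210,828.75 × 0% = £0.00.
Line 3 (24.02, Bralay, 4,285 m², £217,935.10):
Code 24.02 is under a tariff-rate quota (threshold 3,652 m²). In-quota: 3,652 m² at 7%; over-quota: 633 m² at 31%.
Pro-rata value split: in-quota = £217,935.10 × 3,652/4,285 = £185,740.72; over-quota = £217,935.10 − £185,740.72 = £32,194.38.
In-quota duty = £185,740.72 × 7% = £13,001.85. Over-quota duty = £32,194.38 × 31% = £9,980.26.
Line duty = £13,001.85 + £9,980.26 = £22,982.11.
Total = £27,542.33 + £0.00 + £22,982.11 = £50,524.44.

£50,524.44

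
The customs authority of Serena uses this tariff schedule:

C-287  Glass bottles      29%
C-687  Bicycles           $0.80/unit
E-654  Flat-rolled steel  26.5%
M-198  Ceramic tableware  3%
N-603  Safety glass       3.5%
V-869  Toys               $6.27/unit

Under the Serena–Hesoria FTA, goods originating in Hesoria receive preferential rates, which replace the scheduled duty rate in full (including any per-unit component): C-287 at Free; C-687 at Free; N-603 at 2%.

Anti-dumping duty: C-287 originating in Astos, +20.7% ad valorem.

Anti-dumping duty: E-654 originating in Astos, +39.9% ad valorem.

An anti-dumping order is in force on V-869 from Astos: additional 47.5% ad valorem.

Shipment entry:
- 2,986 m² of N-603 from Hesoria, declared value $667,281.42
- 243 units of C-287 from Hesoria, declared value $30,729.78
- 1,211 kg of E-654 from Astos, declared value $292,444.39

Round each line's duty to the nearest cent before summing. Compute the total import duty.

$207,528.70

Line 1 (N-603, Hesoria, 2,986 m², $667,281.42):
Base rate for N-603 is 3.5%.
Origin Hesoria qualifies under the Serena–Hesoria agreement and N-603 is covered: preferential rate 2% applies instead.
Duty = $667,281.42 × 2% = $13,345.63.
Line 2 (C-287, Hesoria, 243 units, $30,729.78):
Base rate for C-287 is 29%.
Origin Hesoria qualifies under the Serena–Hesoria agreement and C-287 is covered: preferential rate Free applies instead.
The additional-duty order on C-287 targets Astos, not Hesoria; it does not apply.
Duty = $30,729.78 × 0% = $0.00.
Line 3 (E-654, Astos, 1,211 kg, $292,444.39):
Base rate for E-654 is 26.5%.
Additional duty on E-654 from Astos: +39.9%. Applied ad valorem rate: 26.5% + 39.9% = 66.4%.
Duty = $292,444.39 × 66.4% = $194,183.07.
Total = $13,345.63 + $0.00 + $194,183.07 = $207,528.70.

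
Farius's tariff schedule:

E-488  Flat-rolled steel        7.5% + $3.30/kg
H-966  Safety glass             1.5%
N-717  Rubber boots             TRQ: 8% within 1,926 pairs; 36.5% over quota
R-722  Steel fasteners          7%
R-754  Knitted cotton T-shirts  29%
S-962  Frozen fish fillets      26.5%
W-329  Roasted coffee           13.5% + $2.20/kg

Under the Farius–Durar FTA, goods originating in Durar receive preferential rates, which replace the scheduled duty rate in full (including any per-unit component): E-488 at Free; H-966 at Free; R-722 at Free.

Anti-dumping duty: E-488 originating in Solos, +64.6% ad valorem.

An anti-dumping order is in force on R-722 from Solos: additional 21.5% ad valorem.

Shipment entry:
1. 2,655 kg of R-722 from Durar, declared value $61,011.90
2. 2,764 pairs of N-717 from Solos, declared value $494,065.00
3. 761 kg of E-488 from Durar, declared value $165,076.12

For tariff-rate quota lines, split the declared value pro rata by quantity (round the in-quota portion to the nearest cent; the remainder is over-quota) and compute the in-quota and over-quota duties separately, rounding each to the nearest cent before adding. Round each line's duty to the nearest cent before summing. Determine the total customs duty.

Line 1 (R-722, Durar, 2,655 kg, $61,011.90):
Base rate for R-722 is 7%.
Origin Durar qualifies under the Farius–Durar agreement and R-722 is covered: preferential rate Free applies instead.
The additional-duty order on R-722 targets Solos, not Durar; it does not apply.
Duty = $61,011.90 × 0% = $0.00.
Line 2 (N-717, Solos, 2,764 pairs, $494,065.00):
Code N-717 is under a tariff-rate quota (threshold 1,926 pairs). In-quota: 1,926 pairs at 8%; over-quota: 838 pairs at 36.5%.
Pro-rata value split: in-quota = $494,065.00 × 1,926/2,764 = $344,272.50; over-quota = $494,065.00 − $344,272.50 = $149,792.50.
In-quota duty = $344,272.50 × 8% = $27,541.80. Over-quota duty = $149,792.50 × 36.5% = $54,674.26.
Line duty = $27,541.80 + $54,674.26 = $82,216.06.
Line 3 (E-488, Durar, 761 kg, $165,076.12):
Base rate for E-488 is 7.5% + $3.30/kg.
Origin Durar qualifies under the Farius–Durar agreement and E-488 is covered: preferential rate Free applies instead.
The additional-duty order on E-488 targets Solos, not Durar; it does not apply.
Duty = $165,076.12 × 0% = $0.00.
Total = $0.00 + $82,216.06 + $0.00 = $82,216.06.

$82,216.06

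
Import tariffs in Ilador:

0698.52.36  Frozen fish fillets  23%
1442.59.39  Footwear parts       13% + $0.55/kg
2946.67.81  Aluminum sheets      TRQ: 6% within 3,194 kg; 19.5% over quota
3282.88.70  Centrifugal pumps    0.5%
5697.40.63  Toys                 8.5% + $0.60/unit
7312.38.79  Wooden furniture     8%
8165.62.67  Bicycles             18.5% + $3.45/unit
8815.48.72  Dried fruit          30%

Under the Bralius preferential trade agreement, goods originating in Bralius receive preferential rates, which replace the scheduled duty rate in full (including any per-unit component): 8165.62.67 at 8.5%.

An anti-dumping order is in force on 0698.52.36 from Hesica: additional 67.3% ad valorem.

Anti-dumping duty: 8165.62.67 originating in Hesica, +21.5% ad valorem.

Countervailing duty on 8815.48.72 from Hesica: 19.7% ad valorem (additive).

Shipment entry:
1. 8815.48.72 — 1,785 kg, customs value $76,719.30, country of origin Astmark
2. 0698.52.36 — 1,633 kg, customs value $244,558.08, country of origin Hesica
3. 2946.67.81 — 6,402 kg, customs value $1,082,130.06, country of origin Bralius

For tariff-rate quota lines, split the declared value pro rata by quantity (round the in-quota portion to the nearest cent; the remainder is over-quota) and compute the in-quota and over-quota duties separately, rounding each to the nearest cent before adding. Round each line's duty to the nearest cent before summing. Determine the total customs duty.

Line 1 (8815.48.72, Astmark, 1,785 kg, $76,719.30):
Base rate for 8815.48.72 is 30%.
The additional-duty order on 8815.48.72 targets Hesica, not Astmark; it does not apply.
Duty = $76,719.30 × 30% = $23,015.79.
Line 2 (0698.52.36, Hesica, 1,633 kg, $244,558.08):
Base rate for 0698.52.36 is 23%.
Additional duty on 0698.52.36 from Hesica: +67.3%. Applied ad valorem rate: 23% + 67.3% = 90.3%.
Duty = $244,558.08 × 90.3% = $220,835.95.
Line 3 (2946.67.81, Bralius, 6,402 kg, $1,082,130.06):
Code 2946.67.81 is under a tariff-rate quota (threshold 3,194 kg). In-quota: 3,194 kg at 6%; over-quota: 3,208 kg at 19.5%.
Pro-rata value split: in-quota = $1,082,130.06 × 3,194/6,402 = $539,881.82; over-quota = $1,082,130.06 − $539,881.82 = $542,248.24.
In-quota duty = $539,881.82 × 6% = $32,392.91. Over-quota duty = $542,248.24 × 19.5% = $105,738.41.
Line duty = $32,392.91 + $105,738.41 = $138,131.32.
Total = $23,015.79 + $220,835.95 + $138,131.32 = $381,983.06.

$381,983.06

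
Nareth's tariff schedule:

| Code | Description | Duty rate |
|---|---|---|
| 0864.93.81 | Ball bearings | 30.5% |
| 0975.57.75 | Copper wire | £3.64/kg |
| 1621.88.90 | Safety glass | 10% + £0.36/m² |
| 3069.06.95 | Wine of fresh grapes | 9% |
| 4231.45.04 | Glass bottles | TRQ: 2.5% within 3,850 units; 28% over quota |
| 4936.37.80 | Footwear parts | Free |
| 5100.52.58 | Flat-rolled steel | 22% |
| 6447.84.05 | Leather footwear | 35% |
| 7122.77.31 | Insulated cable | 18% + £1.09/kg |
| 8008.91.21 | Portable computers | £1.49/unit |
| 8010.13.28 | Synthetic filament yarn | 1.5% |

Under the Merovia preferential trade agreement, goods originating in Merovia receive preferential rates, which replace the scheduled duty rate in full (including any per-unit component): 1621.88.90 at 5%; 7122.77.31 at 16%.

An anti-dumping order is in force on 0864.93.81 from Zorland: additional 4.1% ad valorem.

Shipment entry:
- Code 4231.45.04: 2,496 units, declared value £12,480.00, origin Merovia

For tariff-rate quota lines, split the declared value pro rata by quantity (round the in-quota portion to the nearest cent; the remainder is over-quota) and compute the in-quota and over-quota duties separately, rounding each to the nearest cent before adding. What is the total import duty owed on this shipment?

£312.00

Line 1 (4231.45.04, Merovia, 2,496 units, £12,480.00):
Code 4231.45.04 is under a tariff-rate quota (threshold 3,850 units). Quantity 2,496 units is within the quota, so the in-quota rate 2.5% applies to the full value.
Duty = £12,480.00 × 2.5% = £312.00.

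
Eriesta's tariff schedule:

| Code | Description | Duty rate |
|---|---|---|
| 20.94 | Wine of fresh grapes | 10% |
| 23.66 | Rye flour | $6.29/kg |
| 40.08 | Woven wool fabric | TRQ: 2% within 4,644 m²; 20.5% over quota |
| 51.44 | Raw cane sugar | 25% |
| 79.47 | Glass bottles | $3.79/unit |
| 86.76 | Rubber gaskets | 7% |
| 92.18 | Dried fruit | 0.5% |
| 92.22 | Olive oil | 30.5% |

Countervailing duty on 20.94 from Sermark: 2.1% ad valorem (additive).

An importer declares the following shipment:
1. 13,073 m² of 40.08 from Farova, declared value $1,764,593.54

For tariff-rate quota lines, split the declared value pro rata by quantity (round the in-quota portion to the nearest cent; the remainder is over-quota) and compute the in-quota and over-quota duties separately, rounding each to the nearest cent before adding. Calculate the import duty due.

$245,774.96

Line 1 (40.08, Farova, 13,073 m², $1,764,593.54):
Code 40.08 is under a tariff-rate quota (threshold 4,644 m²). In-quota: 4,644 m² at 2%; over-quota: 8,429 m² at 20.5%.
Pro-rata value split: in-quota = $1,764,593.54 × 4,644/13,073 = $626,847.12; over-quota = $1,764,593.54 − $626,847.12 = $1,137,746.42.
In-quota duty = $626,847.12 × 2% = $12,536.94. Over-quota duty = $1,137,746.42 × 20.5% = $233,238.02.
Line duty = $12,536.94 + $233,238.02 = $245,774.96.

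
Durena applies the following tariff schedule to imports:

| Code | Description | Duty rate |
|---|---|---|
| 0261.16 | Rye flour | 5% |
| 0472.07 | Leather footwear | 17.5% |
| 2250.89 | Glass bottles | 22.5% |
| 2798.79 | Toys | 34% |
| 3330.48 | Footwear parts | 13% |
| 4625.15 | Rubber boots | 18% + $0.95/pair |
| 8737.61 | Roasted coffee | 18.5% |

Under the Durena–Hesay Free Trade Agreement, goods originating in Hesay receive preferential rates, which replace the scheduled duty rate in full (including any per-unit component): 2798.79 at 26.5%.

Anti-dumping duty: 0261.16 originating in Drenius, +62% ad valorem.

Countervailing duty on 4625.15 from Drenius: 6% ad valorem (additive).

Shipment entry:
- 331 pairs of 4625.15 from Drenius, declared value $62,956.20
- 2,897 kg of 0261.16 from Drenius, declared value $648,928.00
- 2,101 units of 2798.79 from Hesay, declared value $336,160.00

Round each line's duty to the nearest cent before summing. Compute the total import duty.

Line 1 (4625.15, Drenius, 331 pairs, $62,956.20):
Base rate for 4625.15 is 18% + $0.95/pair.
Additional duty on 4625.15 from Drenius: +6%. Applied ad valorem rate: 18% + 6% = 24%.
Duty = $62,956.20 × 24% + 331 × $0.95 = $15,423.94.
Line 2 (0261.16, Drenius, 2,897 kg, $648,928.00):
Base rate for 0261.16 is 5%.
Additional duty on 0261.16 from Drenius: +62%. Applied ad valorem rate: 5% + 62% = 67%.
Duty = $648,928.00 × 67% = $434,781.76.
Line 3 (2798.79, Hesay, 2,101 units, $336,160.00):
Base rate for 2798.79 is 34%.
Origin Hesay qualifies under the Durena–Hesay agreement and 2798.79 is covered: preferential rate 26.5% applies instead.
Duty = $336,160.00 × 26.5% = $89,082.40.
Total = $15,423.94 + $434,781.76 + $89,082.40 = $539,288.10.

$539,288.10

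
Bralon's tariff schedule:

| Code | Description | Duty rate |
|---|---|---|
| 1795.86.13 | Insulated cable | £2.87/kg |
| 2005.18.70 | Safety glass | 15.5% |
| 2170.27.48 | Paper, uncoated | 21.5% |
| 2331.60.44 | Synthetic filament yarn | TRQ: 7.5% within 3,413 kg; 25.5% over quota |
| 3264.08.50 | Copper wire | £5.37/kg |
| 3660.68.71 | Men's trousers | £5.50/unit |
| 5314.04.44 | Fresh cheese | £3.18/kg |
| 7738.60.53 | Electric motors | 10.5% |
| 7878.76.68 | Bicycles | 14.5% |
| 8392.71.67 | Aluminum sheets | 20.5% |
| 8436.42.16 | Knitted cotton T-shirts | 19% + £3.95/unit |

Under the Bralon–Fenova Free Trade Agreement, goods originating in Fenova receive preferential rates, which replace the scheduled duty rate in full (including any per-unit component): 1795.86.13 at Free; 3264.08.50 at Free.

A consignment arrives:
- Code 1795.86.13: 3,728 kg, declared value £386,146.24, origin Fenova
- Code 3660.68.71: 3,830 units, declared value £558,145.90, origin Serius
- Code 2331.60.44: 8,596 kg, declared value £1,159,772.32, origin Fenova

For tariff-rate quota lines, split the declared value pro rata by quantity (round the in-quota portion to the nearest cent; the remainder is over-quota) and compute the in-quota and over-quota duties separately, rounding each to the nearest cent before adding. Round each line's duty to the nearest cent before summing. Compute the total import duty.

£233,920.19

Line 1 (1795.86.13, Fenova, 3,728 kg, £386,146.24):
Base rate for 1795.86.13 is £2.87/kg.
Origin Fenova qualifies under the Bralon–Fenova agreement and 1795.86.13 is covered: preferential rate Free applies instead.
Duty = £386,146.24 × 0% = £0.00.
Line 2 (3660.68.71, Serius, 3,830 units, £558,145.90):
Base rate for 3660.68.71 is £5.50/unit.
Duty = 3,830 × £5.50 = £21,065.00.
Line 3 (2331.60.44, Fenova, 8,596 kg, £1,159,772.32):
Code 2331.60.44 is under a tariff-rate quota (threshold 3,413 kg). In-quota: 3,413 kg at 7.5%; over-quota: 5,183 kg at 25.5%.
Pro-rata value split: in-quota = £1,159,772.32 × 3,413/8,596 = £460,481.96; over-quota = £1,159,772.32 − £460,481.96 = £699,290.36.
In-quota duty = £460,481.96 × 7.5% = £34,536.15. Over-quota duty = £699,290.36 × 25.5% = £178,319.04.
Line duty = £34,536.15 + £178,319.04 = £212,855.19.
Total = £0.00 + £21,065.00 + £212,855.19 = £233,920.19.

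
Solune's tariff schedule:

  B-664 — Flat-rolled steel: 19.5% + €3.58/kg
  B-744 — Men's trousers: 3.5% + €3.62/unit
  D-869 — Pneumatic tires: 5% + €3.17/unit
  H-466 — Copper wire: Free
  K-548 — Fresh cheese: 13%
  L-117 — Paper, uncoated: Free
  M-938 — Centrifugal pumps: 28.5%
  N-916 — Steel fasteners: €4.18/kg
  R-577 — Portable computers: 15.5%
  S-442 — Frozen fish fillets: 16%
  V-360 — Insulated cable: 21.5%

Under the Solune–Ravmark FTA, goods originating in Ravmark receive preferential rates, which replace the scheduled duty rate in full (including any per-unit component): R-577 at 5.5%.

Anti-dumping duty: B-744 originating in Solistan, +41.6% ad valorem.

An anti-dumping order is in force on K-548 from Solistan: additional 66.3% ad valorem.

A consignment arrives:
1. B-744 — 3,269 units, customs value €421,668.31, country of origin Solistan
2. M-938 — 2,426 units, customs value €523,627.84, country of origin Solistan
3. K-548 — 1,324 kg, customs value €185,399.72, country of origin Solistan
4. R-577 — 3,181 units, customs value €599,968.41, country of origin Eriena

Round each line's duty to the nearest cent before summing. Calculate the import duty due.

Line 1 (B-744, Solistan, 3,269 units, €421,668.31):
Base rate for B-744 is 3.5% + €3.62/unit.
Additional duty on B-744 from Solistan: +41.6%. Applied ad valorem rate: 3.5% + 41.6% = 45.1%.
Duty = €421,668.31 × 45.1% + 3,269 × €3.62 = €202,006.19.
Line 2 (M-938, Solistan, 2,426 units, €523,627.84):
Base rate for M-938 is 28.5%.
Duty = €523,627.84 × 28.5% = €149,233.93.
Line 3 (K-548, Solistan, 1,324 kg, €185,399.72):
Base rate for K-548 is 13%.
Additional duty on K-548 from Solistan: +66.3%. Applied ad valorem rate: 13% + 66.3% = 79.3%.
Duty = €185,399.72 × 79.3% = €147,021.98.
Line 4 (R-577, Eriena, 3,181 units, €599,968.41):
Base rate for R-577 is 15.5%.
R-577 has an FTA preferential rate, but origin Eriena is not Ravmark; base rate stands.
Duty = €599,968.41 × 15.5% = €92,995.10.
Total = €202,006.19 + €149,233.93 + €147,021.98 + €92,995.10 = €591,257.20.

€591,257.20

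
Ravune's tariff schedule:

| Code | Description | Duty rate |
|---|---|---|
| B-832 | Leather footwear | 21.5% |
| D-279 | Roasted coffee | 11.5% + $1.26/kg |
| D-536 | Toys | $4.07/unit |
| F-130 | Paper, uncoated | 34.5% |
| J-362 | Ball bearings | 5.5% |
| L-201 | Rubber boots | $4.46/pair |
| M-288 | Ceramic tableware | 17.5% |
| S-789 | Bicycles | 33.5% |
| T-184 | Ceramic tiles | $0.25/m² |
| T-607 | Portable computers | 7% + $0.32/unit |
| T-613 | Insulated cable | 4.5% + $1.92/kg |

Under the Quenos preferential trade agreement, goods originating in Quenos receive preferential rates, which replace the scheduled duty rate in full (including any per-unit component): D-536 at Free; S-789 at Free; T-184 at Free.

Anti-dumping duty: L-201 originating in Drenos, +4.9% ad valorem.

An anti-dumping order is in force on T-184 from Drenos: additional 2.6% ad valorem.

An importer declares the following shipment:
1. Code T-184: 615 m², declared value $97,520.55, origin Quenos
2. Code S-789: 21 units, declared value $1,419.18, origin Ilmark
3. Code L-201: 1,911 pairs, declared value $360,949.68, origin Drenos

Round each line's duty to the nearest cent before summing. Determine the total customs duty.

Line 1 (T-184, Quenos, 615 m², $97,520.55):
Base rate for T-184 is $0.25/m².
Origin Quenos qualifies under the Ravune–Quenos agreement and T-184 is covered: preferential rate Free applies instead.
The additional-duty order on T-184 targets Drenos, not Quenos; it does not apply.
Duty = $97,520.55 × 0% = $0.00.
Line 2 (S-789, Ilmark, 21 units, $1,419.18):
Base rate for S-789 is 33.5%.
S-789 has an FTA preferential rate, but origin Ilmark is not Quenos; base rate stands.
Duty = $1,419.18 × 33.5% = $475.43.
Line 3 (L-201, Drenos, 1,911 pairs, $360,949.68):
Base rate for L-201 is $4.46/pair.
Additional duty on L-201 from Drenos: +4.9% ad valorem. Applied ad valorem rate = 4.9%.
Duty = $360,949.68 × 4.9% + 1,911 × $4.46 = $26,209.59.
Total = $0.00 + $475.43 + $26,209.59 = $26,685.02.

$26,685.02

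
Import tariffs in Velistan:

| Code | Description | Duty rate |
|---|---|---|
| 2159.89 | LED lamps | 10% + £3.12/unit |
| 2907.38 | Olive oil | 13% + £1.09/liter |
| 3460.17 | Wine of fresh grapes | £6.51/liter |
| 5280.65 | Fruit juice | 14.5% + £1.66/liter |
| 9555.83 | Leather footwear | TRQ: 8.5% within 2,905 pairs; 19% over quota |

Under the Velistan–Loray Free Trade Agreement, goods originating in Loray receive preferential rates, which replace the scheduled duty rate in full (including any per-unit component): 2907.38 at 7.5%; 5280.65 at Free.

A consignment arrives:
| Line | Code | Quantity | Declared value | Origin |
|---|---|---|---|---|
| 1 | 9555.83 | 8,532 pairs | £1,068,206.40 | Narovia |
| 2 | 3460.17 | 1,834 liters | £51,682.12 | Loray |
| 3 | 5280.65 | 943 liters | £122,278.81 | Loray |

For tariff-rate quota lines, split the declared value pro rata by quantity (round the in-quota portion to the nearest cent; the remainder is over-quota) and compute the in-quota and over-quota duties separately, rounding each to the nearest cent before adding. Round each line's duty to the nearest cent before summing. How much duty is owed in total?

Line 1 (9555.83, Narovia, 8,532 pairs, £1,068,206.40):
Code 9555.83 is under a tariff-rate quota (threshold 2,905 pairs). In-quota: 2,905 pairs at 8.5%; over-quota: 5,627 pairs at 19%.
Pro-rata value split: in-quota = £1,068,206.40 × 2,905/8,532 = £363,706.00; over-quota = £1,068,206.40 − £363,706.00 = £704,500.40.
In-quota duty = £363,706.00 × 8.5% = £30,915.01. Over-quota duty = £704,500.40 × 19% = £133,855.08.
Line duty = £30,915.01 + £133,855.08 = £164,770.09.
Line 2 (3460.17, Loray, 1,834 liters, £51,682.12):
Base rate for 3460.17 is £6.51/liter.
Origin Loray is the FTA partner but 3460.17 is not on the preference list; base rate stands.
Duty = 1,834 × £6.51 = £11,939.34.
Line 3 (5280.65, Loray, 943 liters, £122,278.81):
Base rate for 5280.65 is 14.5% + £1.66/liter.
Origin Loray qualifies under the Velistan–Loray agreement and 5280.65 is covered: preferential rate Free applies instead.
Duty = £122,278.81 × 0% = £0.00.
Total = £164,770.09 + £11,939.34 + £0.00 = £176,709.43.

£176,709.43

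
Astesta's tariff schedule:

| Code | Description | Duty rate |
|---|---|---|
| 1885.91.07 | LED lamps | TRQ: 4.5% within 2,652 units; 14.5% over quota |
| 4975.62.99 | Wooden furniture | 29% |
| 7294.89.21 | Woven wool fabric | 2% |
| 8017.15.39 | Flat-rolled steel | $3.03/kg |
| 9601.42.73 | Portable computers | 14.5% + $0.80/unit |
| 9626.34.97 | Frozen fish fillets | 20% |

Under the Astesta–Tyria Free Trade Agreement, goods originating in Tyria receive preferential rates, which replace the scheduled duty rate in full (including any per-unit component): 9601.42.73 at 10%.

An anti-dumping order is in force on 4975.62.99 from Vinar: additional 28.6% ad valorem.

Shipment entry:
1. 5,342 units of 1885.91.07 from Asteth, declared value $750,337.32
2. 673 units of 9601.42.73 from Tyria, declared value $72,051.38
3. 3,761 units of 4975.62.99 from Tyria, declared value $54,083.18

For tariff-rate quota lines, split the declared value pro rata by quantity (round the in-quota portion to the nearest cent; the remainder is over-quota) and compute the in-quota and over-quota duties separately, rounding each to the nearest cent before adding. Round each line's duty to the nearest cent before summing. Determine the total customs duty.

$94,438.18

Line 1 (1885.91.07, Asteth, 5,342 units, $750,337.32):
Code 1885.91.07 is under a tariff-rate quota (threshold 2,652 units). In-quota: 2,652 units at 4.5%; over-quota: 2,690 units at 14.5%.
Pro-rata value split: in-quota = $750,337.32 × 2,652/5,342 = $372,499.92; over-quota = $750,337.32 − $372,499.92 = $377,837.40.
In-quota duty = $372,499.92 × 4.5% = $16,762.50. Over-quota duty = $377,837.40 × 14.5% = $54,786.42.
Line duty = $16,762.50 + $54,786.42 = $71,548.92.
Line 2 (9601.42.73, Tyria, 673 units, $72,051.38):
Base rate for 9601.42.73 is 14.5% + $0.80/unit.
Origin Tyria qualifies under the Astesta–Tyria agreement and 9601.42.73 is covered: preferential rate 10% applies instead.
Duty = $72,051.38 × 10% = $7,205.14.
Line 3 (4975.62.99, Tyria, 3,761 units, $54,083.18):
Base rate for 4975.62.99 is 29%.
Origin Tyria is the FTA partner but 4975.62.99 is not on the preference list; base rate stands.
The additional-duty order on 4975.62.99 targets Vinar, not Tyria; it does not apply.
Duty = $54,083.18 × 29% = $15,684.12.
Total = $71,548.92 + $7,205.14 + $15,684.12 = $94,438.18.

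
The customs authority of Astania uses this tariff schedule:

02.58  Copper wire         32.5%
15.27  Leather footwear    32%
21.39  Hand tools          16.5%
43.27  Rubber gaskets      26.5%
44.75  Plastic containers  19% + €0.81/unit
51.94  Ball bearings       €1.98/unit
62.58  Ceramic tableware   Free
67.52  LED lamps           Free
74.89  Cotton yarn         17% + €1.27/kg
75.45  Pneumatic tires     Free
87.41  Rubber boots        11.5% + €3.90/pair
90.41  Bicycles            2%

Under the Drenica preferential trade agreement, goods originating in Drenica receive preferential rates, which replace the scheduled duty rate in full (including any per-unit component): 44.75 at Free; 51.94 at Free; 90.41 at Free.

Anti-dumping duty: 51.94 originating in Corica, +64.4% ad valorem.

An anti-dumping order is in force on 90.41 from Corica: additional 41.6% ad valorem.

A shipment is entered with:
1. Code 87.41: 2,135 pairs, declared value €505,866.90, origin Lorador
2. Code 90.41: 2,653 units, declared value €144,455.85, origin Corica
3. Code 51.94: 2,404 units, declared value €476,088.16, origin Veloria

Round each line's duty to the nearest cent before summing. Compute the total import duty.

€134,243.86

Line 1 (87.41, Lorador, 2,135 pairs, €505,866.90):
Base rate for 87.41 is 11.5% + €3.90/pair.
Duty = €505,866.90 × 11.5% + 2,135 × €3.90 = €66,501.19.
Line 2 (90.41, Corica, 2,653 units, €144,455.85):
Base rate for 90.41 is 2%.
90.41 has an FTA preferential rate, but origin Corica is not Drenica; base rate stands.
Additional duty on 90.41 from Corica: +41.6%. Applied ad valorem rate: 2% + 41.6% = 43.6%.
Duty = €144,455.85 × 43.6% = €62,982.75.
Line 3 (51.94, Veloria, 2,404 units, €476,088.16):
Base rate for 51.94 is €1.98/unit.
51.94 has an FTA preferential rate, but origin Veloria is not Drenica; base rate stands.
The additional-duty order on 51.94 targets Corica, not Veloria; it does not apply.
Duty = 2,404 × €1.98 = €4,759.92.
Total = €66,501.19 + €62,982.75 + €4,759.92 = €134,243.86.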